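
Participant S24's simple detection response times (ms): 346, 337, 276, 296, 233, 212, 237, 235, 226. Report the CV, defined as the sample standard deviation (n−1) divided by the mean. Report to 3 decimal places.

0.187

n = 9, Σ = 2398, M = 266.4444
Σ(x−M)² = 19846.222; s = √(19846.222/8) = 49.8074
CV = 49.8074 / 266.4444 = 0.18693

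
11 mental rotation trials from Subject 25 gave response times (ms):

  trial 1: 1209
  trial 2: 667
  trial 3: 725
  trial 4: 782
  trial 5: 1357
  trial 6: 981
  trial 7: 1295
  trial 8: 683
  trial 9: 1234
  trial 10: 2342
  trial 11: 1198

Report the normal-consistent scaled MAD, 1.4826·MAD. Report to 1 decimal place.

Sorted: 667, 683, 725, 782, 981, 1198, 1209, 1234, 1295, 1357, 2342 → median = 1198
|x − 1198| sorted: 0, 11, 36, 97, 159, 217, 416, 473, 515, 531, 1144 → MAD = 217
Robust SD ≈ 1.4826 × 217 = 321.724

321.7 ms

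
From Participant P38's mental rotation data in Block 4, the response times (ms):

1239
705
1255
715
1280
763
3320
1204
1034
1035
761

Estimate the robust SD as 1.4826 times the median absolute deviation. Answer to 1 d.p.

Sorted: 705, 715, 761, 763, 1034, 1035, 1204, 1239, 1255, 1280, 3320 → median = 1035
|x − 1035| sorted: 0, 1, 169, 204, 220, 245, 272, 274, 320, 330, 2285 → MAD = 245
Robust SD ≈ 1.4826 × 245 = 363.237

363.2 ms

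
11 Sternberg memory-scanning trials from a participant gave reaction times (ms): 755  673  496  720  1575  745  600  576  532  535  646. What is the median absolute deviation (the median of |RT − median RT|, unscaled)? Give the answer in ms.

Sorted: 496, 532, 535, 576, 600, 646, 673, 720, 745, 755, 1575 → median = 646
|x − 646|: 109, 27, 150, 74, 929, 99, 46, 70, 114, 111, 0
Sorted deviations: 0, 27, 46, 70, 74, 99, 109, 111, 114, 150, 929 → MAD = 99

99 ms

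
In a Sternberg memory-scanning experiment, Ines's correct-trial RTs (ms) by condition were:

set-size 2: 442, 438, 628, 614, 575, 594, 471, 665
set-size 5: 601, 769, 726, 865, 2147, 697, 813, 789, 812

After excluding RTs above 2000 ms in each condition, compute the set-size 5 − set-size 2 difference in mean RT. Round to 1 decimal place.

205.6 ms

set-size 5: exclude 2147
M(set-size 2) = 4427/8 = 553.375
M(set-size 5) = 6072/8 = 759.000
Difference = 759.000 − 553.375 = 205.625 ms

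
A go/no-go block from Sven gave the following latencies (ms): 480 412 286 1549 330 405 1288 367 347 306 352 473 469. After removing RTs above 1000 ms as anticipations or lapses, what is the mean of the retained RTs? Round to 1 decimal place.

Excluded: 1288, 1549
Retained (n=11): Σ = 4227
Mean = 4227/11 = 384.2727

384.3 ms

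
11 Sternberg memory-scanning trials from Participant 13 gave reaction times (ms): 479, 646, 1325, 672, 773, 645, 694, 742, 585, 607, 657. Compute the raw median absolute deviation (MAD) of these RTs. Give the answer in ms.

Sorted: 479, 585, 607, 645, 646, 657, 672, 694, 742, 773, 1325 → median = 657
|x − 657|: 178, 11, 668, 15, 116, 12, 37, 85, 72, 50, 0
Sorted deviations: 0, 11, 12, 15, 37, 50, 72, 85, 116, 178, 668 → MAD = 50

50 ms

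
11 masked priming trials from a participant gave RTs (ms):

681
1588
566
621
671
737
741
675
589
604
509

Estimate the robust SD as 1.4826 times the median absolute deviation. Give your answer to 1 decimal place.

Sorted: 509, 566, 589, 604, 621, 671, 675, 681, 737, 741, 1588 → median = 671
|x − 671| sorted: 0, 4, 10, 50, 66, 67, 70, 82, 105, 162, 917 → MAD = 67
Robust SD ≈ 1.4826 × 67 = 99.334

99.3 ms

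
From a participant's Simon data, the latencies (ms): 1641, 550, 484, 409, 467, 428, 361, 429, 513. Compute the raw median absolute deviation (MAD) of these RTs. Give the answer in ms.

46 ms

Sorted: 361, 409, 428, 429, 467, 484, 513, 550, 1641 → median = 467
|x − 467|: 1174, 83, 17, 58, 0, 39, 106, 38, 46
Sorted deviations: 0, 17, 38, 39, 46, 58, 83, 106, 1174 → MAD = 46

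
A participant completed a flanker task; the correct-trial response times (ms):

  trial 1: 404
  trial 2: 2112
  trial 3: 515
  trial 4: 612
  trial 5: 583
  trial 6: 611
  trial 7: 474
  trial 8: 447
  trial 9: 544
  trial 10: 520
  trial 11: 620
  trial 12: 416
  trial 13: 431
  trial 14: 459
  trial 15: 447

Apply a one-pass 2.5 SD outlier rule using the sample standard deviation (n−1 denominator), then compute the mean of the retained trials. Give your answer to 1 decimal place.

n = 15, ΣRT = 9195, M = 613.000
Σ(x−M)² = 2484732.00; s = √(2484732.00/14) = 421.285
Cutoffs: 613.000 ± 2.5·421.285 → [-440.2, 1666.2]
Outside: 2112 → excluded.
Retained (n=14): Σ = 7083, mean = 7083/14 = 505.929

505.9 ms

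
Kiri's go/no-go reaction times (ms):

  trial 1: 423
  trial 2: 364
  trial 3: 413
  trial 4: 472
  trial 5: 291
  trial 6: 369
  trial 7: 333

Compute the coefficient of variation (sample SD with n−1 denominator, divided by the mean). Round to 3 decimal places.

0.159

n = 7, Σ = 2665, M = 380.7143
Σ(x−M)² = 21905.429; s = √(21905.429/6) = 60.4227
CV = 60.4227 / 380.7143 = 0.15871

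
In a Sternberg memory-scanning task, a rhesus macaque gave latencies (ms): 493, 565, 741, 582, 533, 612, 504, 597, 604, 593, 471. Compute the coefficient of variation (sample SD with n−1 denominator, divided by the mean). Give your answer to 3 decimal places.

n = 11, Σ = 6295, M = 572.2727
Σ(x−M)² = 54986.182; s = √(54986.182/10) = 74.1527
CV = 74.1527 / 572.2727 = 0.12958

0.130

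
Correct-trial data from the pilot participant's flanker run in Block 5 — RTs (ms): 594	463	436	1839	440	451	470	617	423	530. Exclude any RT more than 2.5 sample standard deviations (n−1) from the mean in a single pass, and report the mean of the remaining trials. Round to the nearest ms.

n = 10, ΣRT = 6263, M = 626.300
Σ(x−M)² = 1675124.10; s = √(1675124.10/9) = 431.422
Cutoffs: 626.300 ± 2.5·431.422 → [-452.3, 1704.9]
Outside: 1839 → excluded.
Retained (n=9): Σ = 4424, mean = 4424/9 = 491.556

492 ms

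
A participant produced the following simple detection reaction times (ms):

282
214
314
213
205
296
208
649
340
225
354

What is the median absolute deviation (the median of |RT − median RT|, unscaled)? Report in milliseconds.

68 ms

Sorted: 205, 208, 213, 214, 225, 282, 296, 314, 340, 354, 649 → median = 282
|x − 282|: 0, 68, 32, 69, 77, 14, 74, 367, 58, 57, 72
Sorted deviations: 0, 14, 32, 57, 58, 68, 69, 72, 74, 77, 367 → MAD = 68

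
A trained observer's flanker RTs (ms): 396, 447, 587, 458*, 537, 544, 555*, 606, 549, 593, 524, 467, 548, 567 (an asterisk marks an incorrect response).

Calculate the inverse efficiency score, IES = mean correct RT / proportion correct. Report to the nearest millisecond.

619 ms

Correct trials (n=12): 396, 447, 587, 537, 544, 606, 549, 593, 524, 467, 548, 567
Mean correct RT = 6365/12 = 530.4167 ms
Proportion correct = 12/14
IES = 530.4167 / (12/14) = 618.819 ms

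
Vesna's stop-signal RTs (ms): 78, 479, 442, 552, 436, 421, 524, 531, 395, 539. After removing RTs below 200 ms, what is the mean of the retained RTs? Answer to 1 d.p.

Excluded: 78
Retained (n=9): Σ = 4319
Mean = 4319/9 = 479.8889

479.9 ms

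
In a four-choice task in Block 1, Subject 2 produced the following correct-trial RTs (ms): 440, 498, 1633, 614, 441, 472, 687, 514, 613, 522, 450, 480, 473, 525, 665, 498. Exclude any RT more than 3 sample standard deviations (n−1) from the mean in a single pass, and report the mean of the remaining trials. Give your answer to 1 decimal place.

526.1 ms

n = 16, ΣRT = 9525, M = 595.312
Σ(x−M)² = 1239103.44; s = √(1239103.44/15) = 287.414
Cutoffs: 595.312 ± 3·287.414 → [-266.9, 1457.6]
Outside: 1633 → excluded.
Retained (n=15): Σ = 7892, mean = 7892/15 = 526.133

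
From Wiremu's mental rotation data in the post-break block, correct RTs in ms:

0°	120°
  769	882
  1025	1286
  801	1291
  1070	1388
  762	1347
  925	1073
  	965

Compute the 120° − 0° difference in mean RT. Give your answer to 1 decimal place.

284.0 ms

M(0°) = 5352/6 = 892.000
M(120°) = 8232/7 = 1176.000
Difference = 1176.000 − 892.000 = 284.000 ms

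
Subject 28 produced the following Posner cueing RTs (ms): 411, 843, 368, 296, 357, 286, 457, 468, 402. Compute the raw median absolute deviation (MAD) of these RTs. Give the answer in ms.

55 ms

Sorted: 286, 296, 357, 368, 402, 411, 457, 468, 843 → median = 402
|x − 402|: 9, 441, 34, 106, 45, 116, 55, 66, 0
Sorted deviations: 0, 9, 34, 45, 55, 66, 106, 116, 441 → MAD = 55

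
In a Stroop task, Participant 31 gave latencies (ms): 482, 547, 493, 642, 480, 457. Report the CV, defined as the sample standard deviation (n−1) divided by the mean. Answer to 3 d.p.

n = 6, Σ = 3101, M = 516.8333
Σ(x−M)² = 23294.833; s = √(23294.833/5) = 68.2566
CV = 68.2566 / 516.8333 = 0.13207

0.132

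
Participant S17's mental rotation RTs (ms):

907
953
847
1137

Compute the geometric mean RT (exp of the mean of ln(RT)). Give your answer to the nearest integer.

ln(RT): 6.8101, 6.8596, 6.7417, 7.0361
Mean ln(RT) = 27.4476/4 = 6.86190
Geometric mean = exp(6.86190) = 955.18 ms

955 ms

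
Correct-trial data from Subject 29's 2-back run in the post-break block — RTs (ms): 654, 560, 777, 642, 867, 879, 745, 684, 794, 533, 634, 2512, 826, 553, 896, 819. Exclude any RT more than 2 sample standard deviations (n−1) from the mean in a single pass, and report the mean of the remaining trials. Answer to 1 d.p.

n = 16, ΣRT = 13375, M = 835.938
Σ(x−M)² = 3212042.94; s = √(3212042.94/15) = 462.749
Cutoffs: 835.938 ± 2·462.749 → [-89.6, 1761.4]
Outside: 2512 → excluded.
Retained (n=15): Σ = 10863, mean = 10863/15 = 724.200

724.2 ms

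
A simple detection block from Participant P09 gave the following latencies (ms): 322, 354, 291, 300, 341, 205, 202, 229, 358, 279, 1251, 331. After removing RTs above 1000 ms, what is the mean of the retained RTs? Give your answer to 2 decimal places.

292.00 ms

Excluded: 1251
Retained (n=11): Σ = 3212
Mean = 3212/11 = 292.0000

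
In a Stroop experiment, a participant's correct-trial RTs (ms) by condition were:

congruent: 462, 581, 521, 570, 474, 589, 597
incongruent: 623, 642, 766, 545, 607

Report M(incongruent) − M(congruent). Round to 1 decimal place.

M(congruent) = 3794/7 = 542.000
M(incongruent) = 3183/5 = 636.600
Difference = 636.600 − 542.000 = 94.600 ms

94.6 ms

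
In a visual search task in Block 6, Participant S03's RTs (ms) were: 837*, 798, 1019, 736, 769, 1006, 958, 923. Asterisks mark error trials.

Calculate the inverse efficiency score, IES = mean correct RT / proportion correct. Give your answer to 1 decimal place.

1013.7 ms

Correct trials (n=7): 798, 1019, 736, 769, 1006, 958, 923
Mean correct RT = 6209/7 = 887.0000 ms
Proportion correct = 7/8
IES = 887.0000 / (7/8) = 1013.714 ms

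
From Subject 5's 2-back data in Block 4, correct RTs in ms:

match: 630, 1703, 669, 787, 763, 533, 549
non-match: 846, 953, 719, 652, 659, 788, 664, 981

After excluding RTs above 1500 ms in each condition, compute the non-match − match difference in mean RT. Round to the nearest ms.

match: exclude 1703
M(match) = 3931/6 = 655.167
M(non-match) = 6262/8 = 782.750
Difference = 782.750 − 655.167 = 127.583 ms

128 ms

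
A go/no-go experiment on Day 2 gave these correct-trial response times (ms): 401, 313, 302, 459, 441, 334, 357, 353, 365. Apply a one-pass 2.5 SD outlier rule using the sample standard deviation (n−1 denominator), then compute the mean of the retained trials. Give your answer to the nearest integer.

n = 9, ΣRT = 3325, M = 369.444
Σ(x−M)² = 23572.22; s = √(23572.22/8) = 54.282
Cutoffs: 369.444 ± 2.5·54.282 → [233.7, 505.1]
No RTs fall outside the cutoffs; all 9 retained. Mean = 3325/9 = 369.444

369 ms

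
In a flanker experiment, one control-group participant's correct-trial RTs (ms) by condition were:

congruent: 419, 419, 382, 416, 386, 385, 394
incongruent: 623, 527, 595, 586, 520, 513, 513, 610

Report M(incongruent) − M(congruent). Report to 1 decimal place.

160.7 ms

M(congruent) = 2801/7 = 400.143
M(incongruent) = 4487/8 = 560.875
Difference = 560.875 − 400.143 = 160.732 ms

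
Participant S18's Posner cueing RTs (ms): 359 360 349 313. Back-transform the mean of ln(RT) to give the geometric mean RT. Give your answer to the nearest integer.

345 ms

ln(RT): 5.8833, 5.8861, 5.8551, 5.7462
Mean ln(RT) = 23.3707/4 = 5.84268
Geometric mean = exp(5.84268) = 344.70 ms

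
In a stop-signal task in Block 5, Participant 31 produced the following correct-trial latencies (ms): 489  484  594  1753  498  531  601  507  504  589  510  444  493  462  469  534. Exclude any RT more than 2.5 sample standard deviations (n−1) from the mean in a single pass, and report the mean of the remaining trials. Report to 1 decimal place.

n = 16, ΣRT = 9462, M = 591.375
Σ(x−M)² = 1471629.75; s = √(1471629.75/15) = 313.223
Cutoffs: 591.375 ± 2.5·313.223 → [-191.7, 1374.4]
Outside: 1753 → excluded.
Retained (n=15): Σ = 7709, mean = 7709/15 = 513.933

513.9 ms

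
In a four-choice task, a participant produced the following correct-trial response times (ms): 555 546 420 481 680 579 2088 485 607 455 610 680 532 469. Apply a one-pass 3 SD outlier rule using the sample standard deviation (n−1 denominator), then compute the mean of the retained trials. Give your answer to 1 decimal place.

546.1 ms

n = 14, ΣRT = 9187, M = 656.214
Σ(x−M)² = 2290830.36; s = √(2290830.36/13) = 419.783
Cutoffs: 656.214 ± 3·419.783 → [-603.1, 1915.6]
Outside: 2088 → excluded.
Retained (n=13): Σ = 7099, mean = 7099/13 = 546.077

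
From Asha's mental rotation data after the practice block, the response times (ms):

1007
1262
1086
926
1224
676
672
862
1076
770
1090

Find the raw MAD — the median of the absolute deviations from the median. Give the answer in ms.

145 ms

Sorted: 672, 676, 770, 862, 926, 1007, 1076, 1086, 1090, 1224, 1262 → median = 1007
|x − 1007|: 0, 255, 79, 81, 217, 331, 335, 145, 69, 237, 83
Sorted deviations: 0, 69, 79, 81, 83, 145, 217, 237, 255, 331, 335 → MAD = 145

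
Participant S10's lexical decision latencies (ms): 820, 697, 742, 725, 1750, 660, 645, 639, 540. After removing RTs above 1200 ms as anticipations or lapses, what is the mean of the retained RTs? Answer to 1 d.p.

683.5 ms

Excluded: 1750
Retained (n=8): Σ = 5468
Mean = 5468/8 = 683.5000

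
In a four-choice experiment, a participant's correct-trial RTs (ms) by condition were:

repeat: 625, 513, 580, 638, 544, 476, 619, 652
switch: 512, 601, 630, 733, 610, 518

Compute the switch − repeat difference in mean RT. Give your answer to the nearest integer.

20 ms

M(repeat) = 4647/8 = 580.875
M(switch) = 3604/6 = 600.667
Difference = 600.667 − 580.875 = 19.792 ms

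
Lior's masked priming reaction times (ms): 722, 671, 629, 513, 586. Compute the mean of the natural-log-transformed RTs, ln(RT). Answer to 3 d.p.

ln(RT): 6.5820, 6.5088, 6.4441, 6.2403, 6.3733
Σ ln(RT) = 32.1485
Mean = 32.1485/5 = 6.42970

6.430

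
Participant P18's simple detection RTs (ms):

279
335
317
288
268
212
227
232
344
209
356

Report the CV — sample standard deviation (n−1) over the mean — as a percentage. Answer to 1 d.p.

19.4%

n = 11, Σ = 3067, M = 278.8182
Σ(x−M)² = 29237.636; s = √(29237.636/10) = 54.0718
CV = 54.0718 / 278.8182 = 0.19393 = 19.393%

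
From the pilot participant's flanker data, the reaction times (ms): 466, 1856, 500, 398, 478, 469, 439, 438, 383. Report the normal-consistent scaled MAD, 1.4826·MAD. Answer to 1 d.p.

41.5 ms

Sorted: 383, 398, 438, 439, 466, 469, 478, 500, 1856 → median = 466
|x − 466| sorted: 0, 3, 12, 27, 28, 34, 68, 83, 1390 → MAD = 28
Robust SD ≈ 1.4826 × 28 = 41.513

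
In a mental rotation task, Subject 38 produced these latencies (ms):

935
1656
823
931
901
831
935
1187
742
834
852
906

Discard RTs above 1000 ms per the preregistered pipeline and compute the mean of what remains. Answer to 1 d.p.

Excluded: 1187, 1656
Retained (n=10): Σ = 8690
Mean = 8690/10 = 869.0000

869.0 ms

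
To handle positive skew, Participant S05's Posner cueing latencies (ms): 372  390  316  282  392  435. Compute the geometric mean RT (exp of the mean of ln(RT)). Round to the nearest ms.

ln(RT): 5.9189, 5.9661, 5.7557, 5.6419, 5.9713, 6.0753
Mean ln(RT) = 35.3293/6 = 5.88822
Geometric mean = exp(5.88822) = 360.76 ms

361 ms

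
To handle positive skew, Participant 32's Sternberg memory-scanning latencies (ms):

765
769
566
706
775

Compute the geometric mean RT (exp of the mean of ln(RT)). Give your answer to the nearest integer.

711 ms

ln(RT): 6.6399, 6.6451, 6.3386, 6.5596, 6.6529
Mean ln(RT) = 32.8360/5 = 6.56721
Geometric mean = exp(6.56721) = 711.38 ms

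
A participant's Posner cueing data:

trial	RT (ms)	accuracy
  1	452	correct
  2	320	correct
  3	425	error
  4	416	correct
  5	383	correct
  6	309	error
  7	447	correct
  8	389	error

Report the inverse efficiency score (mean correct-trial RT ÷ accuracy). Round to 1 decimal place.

Correct trials (n=5): 452, 320, 416, 383, 447
Mean correct RT = 2018/5 = 403.6000 ms
Proportion correct = 5/8
IES = 403.6000 / (5/8) = 645.760 ms

645.8 ms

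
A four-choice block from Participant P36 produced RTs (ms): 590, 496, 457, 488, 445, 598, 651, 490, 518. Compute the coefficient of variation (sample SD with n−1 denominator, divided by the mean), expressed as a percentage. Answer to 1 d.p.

13.4%

n = 9, Σ = 4733, M = 525.8889
Σ(x−M)² = 39930.889; s = √(39930.889/8) = 70.6496
CV = 70.6496 / 525.8889 = 0.13434 = 13.434%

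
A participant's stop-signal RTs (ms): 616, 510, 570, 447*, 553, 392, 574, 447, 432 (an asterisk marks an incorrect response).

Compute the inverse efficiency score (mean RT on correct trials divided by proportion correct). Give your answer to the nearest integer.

576 ms

Correct trials (n=8): 616, 510, 570, 553, 392, 574, 447, 432
Mean correct RT = 4094/8 = 511.7500 ms
Proportion correct = 8/9
IES = 511.7500 / (8/9) = 575.719 ms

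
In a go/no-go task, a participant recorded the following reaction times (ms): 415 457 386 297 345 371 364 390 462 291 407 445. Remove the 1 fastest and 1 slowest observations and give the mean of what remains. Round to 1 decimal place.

387.7 ms

Sorted: 291, 297, 345, 364, 371, 386, 390, 407, 415, 445, 457, 462
Drop lowest 1 (291) and highest 1 (462)
Remaining (n=10): Σ = 3877, mean = 3877/10 = 387.700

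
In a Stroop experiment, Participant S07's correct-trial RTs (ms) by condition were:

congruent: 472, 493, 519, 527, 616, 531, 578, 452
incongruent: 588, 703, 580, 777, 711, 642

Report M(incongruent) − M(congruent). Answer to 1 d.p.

M(congruent) = 4188/8 = 523.500
M(incongruent) = 4001/6 = 666.833
Difference = 666.833 − 523.500 = 143.333 ms

143.3 ms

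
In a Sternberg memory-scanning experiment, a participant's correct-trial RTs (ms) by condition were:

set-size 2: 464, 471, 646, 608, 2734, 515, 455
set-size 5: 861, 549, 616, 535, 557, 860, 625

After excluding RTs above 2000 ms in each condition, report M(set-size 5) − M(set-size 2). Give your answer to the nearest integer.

set-size 2: exclude 2734
M(set-size 2) = 3159/6 = 526.500
M(set-size 5) = 4603/7 = 657.571
Difference = 657.571 − 526.500 = 131.071 ms

131 ms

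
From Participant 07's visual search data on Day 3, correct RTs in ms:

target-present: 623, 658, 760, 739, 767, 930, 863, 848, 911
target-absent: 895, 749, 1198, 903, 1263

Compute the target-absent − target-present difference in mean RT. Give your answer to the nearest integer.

213 ms

M(target-present) = 7099/9 = 788.778
M(target-absent) = 5008/5 = 1001.600
Difference = 1001.600 − 788.778 = 212.822 ms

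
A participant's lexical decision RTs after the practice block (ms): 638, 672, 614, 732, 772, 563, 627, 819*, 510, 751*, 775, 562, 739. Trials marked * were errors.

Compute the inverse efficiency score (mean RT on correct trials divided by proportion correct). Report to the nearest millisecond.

774 ms

Correct trials (n=11): 638, 672, 614, 732, 772, 563, 627, 510, 775, 562, 739
Mean correct RT = 7204/11 = 654.9091 ms
Proportion correct = 11/13
IES = 654.9091 / (11/13) = 773.983 ms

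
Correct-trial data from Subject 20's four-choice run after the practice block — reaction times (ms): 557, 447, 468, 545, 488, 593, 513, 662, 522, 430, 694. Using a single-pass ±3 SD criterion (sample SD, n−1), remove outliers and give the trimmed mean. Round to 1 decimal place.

n = 11, ΣRT = 5919, M = 538.091
Σ(x−M)² = 71372.91; s = √(71372.91/10) = 84.482
Cutoffs: 538.091 ± 3·84.482 → [284.6, 791.5]
No RTs fall outside the cutoffs; all 11 retained. Mean = 5919/11 = 538.091

538.1 ms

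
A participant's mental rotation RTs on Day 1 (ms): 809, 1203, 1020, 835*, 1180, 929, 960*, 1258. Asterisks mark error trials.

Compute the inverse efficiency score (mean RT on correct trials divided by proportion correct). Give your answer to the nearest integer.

Correct trials (n=6): 809, 1203, 1020, 1180, 929, 1258
Mean correct RT = 6399/6 = 1066.5000 ms
Proportion correct = 6/8
IES = 1066.5000 / (6/8) = 1422.000 ms

1422 ms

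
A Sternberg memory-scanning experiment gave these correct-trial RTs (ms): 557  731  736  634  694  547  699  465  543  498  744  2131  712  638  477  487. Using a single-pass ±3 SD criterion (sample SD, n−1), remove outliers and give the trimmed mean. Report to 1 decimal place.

n = 16, ΣRT = 11293, M = 705.812
Σ(x−M)² = 2319428.44; s = √(2319428.44/15) = 393.228
Cutoffs: 705.812 ± 3·393.228 → [-473.9, 1885.5]
Outside: 2131 → excluded.
Retained (n=15): Σ = 9162, mean = 9162/15 = 610.800

610.8 ms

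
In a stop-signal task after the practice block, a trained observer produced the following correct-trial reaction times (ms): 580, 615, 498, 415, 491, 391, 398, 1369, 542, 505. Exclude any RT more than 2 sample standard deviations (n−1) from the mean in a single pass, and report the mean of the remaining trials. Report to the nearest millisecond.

493 ms

n = 10, ΣRT = 5804, M = 580.400
Σ(x−M)² = 741528.40; s = √(741528.40/9) = 287.040
Cutoffs: 580.400 ± 2·287.040 → [6.3, 1154.5]
Outside: 1369 → excluded.
Retained (n=9): Σ = 4435, mean = 4435/9 = 492.778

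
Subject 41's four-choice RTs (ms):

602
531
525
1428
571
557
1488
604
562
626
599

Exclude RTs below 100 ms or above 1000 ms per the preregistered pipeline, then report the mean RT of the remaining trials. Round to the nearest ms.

Excluded: 1428, 1488
Retained (n=9): Σ = 5177
Mean = 5177/9 = 575.2222

575 ms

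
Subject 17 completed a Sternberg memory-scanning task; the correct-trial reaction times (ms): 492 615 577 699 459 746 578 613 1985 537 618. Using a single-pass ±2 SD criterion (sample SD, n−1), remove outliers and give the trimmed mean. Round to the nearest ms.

n = 11, ΣRT = 7919, M = 719.909
Σ(x−M)² = 1828426.91; s = √(1828426.91/10) = 427.601
Cutoffs: 719.909 ± 2·427.601 → [-135.3, 1575.1]
Outside: 1985 → excluded.
Retained (n=10): Σ = 5934, mean = 5934/10 = 593.400

593 ms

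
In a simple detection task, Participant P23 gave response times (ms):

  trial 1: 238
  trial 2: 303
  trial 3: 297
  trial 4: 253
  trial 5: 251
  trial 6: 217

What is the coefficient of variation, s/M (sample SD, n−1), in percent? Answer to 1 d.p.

13.0%

n = 6, Σ = 1559, M = 259.8333
Σ(x−M)² = 5680.833; s = √(5680.833/5) = 33.7071
CV = 33.7071 / 259.8333 = 0.12973 = 12.973%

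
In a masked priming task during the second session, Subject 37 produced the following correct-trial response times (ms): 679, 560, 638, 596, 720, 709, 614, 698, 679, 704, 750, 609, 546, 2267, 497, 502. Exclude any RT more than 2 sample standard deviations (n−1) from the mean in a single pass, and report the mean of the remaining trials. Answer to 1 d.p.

n = 16, ΣRT = 11768, M = 735.500
Σ(x−M)² = 2593274.00; s = √(2593274.00/15) = 415.794
Cutoffs: 735.500 ± 2·415.794 → [-96.1, 1567.1]
Outside: 2267 → excluded.
Retained (n=15): Σ = 9501, mean = 9501/15 = 633.400

633.4 ms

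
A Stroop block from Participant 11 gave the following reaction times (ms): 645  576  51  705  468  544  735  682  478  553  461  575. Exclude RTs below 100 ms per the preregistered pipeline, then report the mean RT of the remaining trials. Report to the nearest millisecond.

Excluded: 51
Retained (n=11): Σ = 6422
Mean = 6422/11 = 583.8182

584 ms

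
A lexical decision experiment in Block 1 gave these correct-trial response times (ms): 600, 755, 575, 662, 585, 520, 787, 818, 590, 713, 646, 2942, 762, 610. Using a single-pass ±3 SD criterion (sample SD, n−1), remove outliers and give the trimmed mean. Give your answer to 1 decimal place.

n = 14, ΣRT = 11565, M = 826.071
Σ(x−M)² = 4928388.93; s = √(4928388.93/13) = 615.717
Cutoffs: 826.071 ± 3·615.717 → [-1021.1, 2673.2]
Outside: 2942 → excluded.
Retained (n=13): Σ = 8623, mean = 8623/13 = 663.308

663.3 ms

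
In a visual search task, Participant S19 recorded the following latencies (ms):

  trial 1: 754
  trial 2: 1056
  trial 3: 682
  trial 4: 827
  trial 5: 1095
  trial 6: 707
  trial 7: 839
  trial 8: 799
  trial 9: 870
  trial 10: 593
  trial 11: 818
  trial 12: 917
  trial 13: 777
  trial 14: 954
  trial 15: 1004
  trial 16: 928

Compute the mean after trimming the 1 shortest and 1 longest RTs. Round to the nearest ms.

852 ms

Sorted: 593, 682, 707, 754, 777, 799, 818, 827, 839, 870, 917, 928, 954, 1004, 1056, 1095
Drop lowest 1 (593) and highest 1 (1095)
Remaining (n=14): Σ = 11932, mean = 11932/14 = 852.286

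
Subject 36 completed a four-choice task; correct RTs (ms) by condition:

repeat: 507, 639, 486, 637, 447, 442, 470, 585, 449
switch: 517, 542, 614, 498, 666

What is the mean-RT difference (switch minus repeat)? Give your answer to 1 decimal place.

49.4 ms

M(repeat) = 4662/9 = 518.000
M(switch) = 2837/5 = 567.400
Difference = 567.400 − 518.000 = 49.400 ms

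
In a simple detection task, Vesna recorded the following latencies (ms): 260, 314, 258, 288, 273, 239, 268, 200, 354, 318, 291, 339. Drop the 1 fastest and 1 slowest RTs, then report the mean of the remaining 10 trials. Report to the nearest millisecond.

Sorted: 200, 239, 258, 260, 268, 273, 288, 291, 314, 318, 339, 354
Drop lowest 1 (200) and highest 1 (354)
Remaining (n=10): Σ = 2848, mean = 2848/10 = 284.800

285 ms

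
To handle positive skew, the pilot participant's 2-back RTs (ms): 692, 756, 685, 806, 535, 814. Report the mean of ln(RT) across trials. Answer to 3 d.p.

ln(RT): 6.5396, 6.6280, 6.5294, 6.6921, 6.2823, 6.7020
Σ ln(RT) = 39.3734
Mean = 39.3734/6 = 6.56223

6.562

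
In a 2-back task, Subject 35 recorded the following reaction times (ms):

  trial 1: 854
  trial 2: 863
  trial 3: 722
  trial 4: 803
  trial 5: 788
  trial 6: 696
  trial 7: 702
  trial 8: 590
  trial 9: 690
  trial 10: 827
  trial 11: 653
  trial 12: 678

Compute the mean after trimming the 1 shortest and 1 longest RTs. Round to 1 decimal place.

741.3 ms

Sorted: 590, 653, 678, 690, 696, 702, 722, 788, 803, 827, 854, 863
Drop lowest 1 (590) and highest 1 (863)
Remaining (n=10): Σ = 7413, mean = 7413/10 = 741.300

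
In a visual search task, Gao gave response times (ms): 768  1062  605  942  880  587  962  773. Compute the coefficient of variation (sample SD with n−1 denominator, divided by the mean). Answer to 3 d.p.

n = 8, Σ = 6579, M = 822.3750
Σ(x−M)² = 202593.875; s = √(202593.875/7) = 170.1234
CV = 170.1234 / 822.3750 = 0.20687

0.207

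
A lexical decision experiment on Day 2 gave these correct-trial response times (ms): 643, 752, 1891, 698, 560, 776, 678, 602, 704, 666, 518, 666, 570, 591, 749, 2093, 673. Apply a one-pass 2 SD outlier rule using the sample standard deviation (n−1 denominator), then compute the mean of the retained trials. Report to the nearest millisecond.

656 ms

n = 17, ΣRT = 13830, M = 813.529
Σ(x−M)² = 3248602.24; s = √(3248602.24/16) = 450.597
Cutoffs: 813.529 ± 2·450.597 → [-87.7, 1714.7]
Outside: 1891, 2093 → excluded.
Retained (n=15): Σ = 9846, mean = 9846/15 = 656.400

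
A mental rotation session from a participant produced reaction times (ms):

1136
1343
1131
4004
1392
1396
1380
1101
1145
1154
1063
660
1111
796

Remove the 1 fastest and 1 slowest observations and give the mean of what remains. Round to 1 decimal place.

Sorted: 660, 796, 1063, 1101, 1111, 1131, 1136, 1145, 1154, 1343, 1380, 1392, 1396, 4004
Drop lowest 1 (660) and highest 1 (4004)
Remaining (n=12): Σ = 14148, mean = 14148/12 = 1179.000

1179.0 ms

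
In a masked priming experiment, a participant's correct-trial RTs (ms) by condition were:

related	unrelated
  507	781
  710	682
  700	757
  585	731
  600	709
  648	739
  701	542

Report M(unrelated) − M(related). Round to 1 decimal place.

M(related) = 4451/7 = 635.857
M(unrelated) = 4941/7 = 705.857
Difference = 705.857 − 635.857 = 70.000 ms

70.0 ms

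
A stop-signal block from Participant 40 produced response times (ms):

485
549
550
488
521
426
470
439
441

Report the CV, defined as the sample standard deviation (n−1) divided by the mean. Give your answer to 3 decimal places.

n = 9, Σ = 4369, M = 485.4444
Σ(x−M)² = 17382.222; s = √(17382.222/8) = 46.6131
CV = 46.6131 / 485.4444 = 0.09602

0.096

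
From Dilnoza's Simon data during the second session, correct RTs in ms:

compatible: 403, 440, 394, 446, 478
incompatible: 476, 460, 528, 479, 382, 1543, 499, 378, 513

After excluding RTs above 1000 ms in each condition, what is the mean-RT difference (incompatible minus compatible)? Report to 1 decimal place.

incompatible: exclude 1543
M(compatible) = 2161/5 = 432.200
M(incompatible) = 3715/8 = 464.375
Difference = 464.375 − 432.200 = 32.175 ms

32.2 ms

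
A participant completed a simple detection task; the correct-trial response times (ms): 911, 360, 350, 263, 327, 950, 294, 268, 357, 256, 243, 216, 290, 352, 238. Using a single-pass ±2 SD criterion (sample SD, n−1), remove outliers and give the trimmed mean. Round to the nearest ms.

293 ms

n = 15, ΣRT = 5675, M = 378.333
Σ(x−M)² = 735175.33; s = √(735175.33/14) = 229.156
Cutoffs: 378.333 ± 2·229.156 → [-80.0, 836.6]
Outside: 911, 950 → excluded.
Retained (n=13): Σ = 3814, mean = 3814/13 = 293.385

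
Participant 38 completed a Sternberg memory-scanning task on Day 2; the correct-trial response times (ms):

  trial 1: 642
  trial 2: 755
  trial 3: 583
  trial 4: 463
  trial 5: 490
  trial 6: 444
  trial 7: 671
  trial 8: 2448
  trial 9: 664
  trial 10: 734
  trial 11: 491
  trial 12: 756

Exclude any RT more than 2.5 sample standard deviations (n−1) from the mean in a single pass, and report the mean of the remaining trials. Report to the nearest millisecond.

n = 12, ΣRT = 9141, M = 761.750
Σ(x−M)² = 3245740.25; s = √(3245740.25/11) = 543.201
Cutoffs: 761.750 ± 2.5·543.201 → [-596.3, 2119.8]
Outside: 2448 → excluded.
Retained (n=11): Σ = 6693, mean = 6693/11 = 608.455

608 ms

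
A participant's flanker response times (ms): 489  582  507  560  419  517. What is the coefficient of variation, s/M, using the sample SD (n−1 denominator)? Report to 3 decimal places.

0.112

n = 6, Σ = 3074, M = 512.3333
Σ(x−M)² = 16431.333; s = √(16431.333/5) = 57.3260
CV = 57.3260 / 512.3333 = 0.11189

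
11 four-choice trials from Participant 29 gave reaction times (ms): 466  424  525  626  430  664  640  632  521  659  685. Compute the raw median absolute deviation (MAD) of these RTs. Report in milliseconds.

Sorted: 424, 430, 466, 521, 525, 626, 632, 640, 659, 664, 685 → median = 626
|x − 626|: 160, 202, 101, 0, 196, 38, 14, 6, 105, 33, 59
Sorted deviations: 0, 6, 14, 33, 38, 59, 101, 105, 160, 196, 202 → MAD = 59

59 ms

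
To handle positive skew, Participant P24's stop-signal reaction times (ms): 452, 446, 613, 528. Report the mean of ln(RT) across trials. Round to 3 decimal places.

6.225

ln(RT): 6.1137, 6.1003, 6.4184, 6.2691
Σ ln(RT) = 24.9015
Mean = 24.9015/4 = 6.22537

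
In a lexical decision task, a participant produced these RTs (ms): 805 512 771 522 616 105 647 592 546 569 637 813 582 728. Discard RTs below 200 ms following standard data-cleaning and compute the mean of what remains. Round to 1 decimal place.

641.5 ms

Excluded: 105
Retained (n=13): Σ = 8340
Mean = 8340/13 = 641.5385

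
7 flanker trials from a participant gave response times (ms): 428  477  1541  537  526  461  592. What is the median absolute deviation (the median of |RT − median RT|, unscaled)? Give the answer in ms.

65 ms

Sorted: 428, 461, 477, 526, 537, 592, 1541 → median = 526
|x − 526|: 98, 49, 1015, 11, 0, 65, 66
Sorted deviations: 0, 11, 49, 65, 66, 98, 1015 → MAD = 65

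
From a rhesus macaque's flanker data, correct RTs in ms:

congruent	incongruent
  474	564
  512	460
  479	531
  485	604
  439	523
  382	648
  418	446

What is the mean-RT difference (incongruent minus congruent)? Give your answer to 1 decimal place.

83.9 ms

M(congruent) = 3189/7 = 455.571
M(incongruent) = 3776/7 = 539.429
Difference = 539.429 − 455.571 = 83.857 ms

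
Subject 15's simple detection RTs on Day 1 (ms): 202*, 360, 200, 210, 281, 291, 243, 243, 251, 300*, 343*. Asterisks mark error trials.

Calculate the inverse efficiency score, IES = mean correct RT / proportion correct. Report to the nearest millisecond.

357 ms

Correct trials (n=8): 360, 200, 210, 281, 291, 243, 243, 251
Mean correct RT = 2079/8 = 259.8750 ms
Proportion correct = 8/11
IES = 259.8750 / (8/11) = 357.328 ms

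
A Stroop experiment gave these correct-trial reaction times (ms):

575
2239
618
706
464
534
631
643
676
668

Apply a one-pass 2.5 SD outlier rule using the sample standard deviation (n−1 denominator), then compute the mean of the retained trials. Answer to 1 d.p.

612.8 ms

n = 10, ΣRT = 7754, M = 775.400
Σ(x−M)² = 2426916.40; s = √(2426916.40/9) = 519.285
Cutoffs: 775.400 ± 2.5·519.285 → [-522.8, 2073.6]
Outside: 2239 → excluded.
Retained (n=9): Σ = 5515, mean = 5515/9 = 612.778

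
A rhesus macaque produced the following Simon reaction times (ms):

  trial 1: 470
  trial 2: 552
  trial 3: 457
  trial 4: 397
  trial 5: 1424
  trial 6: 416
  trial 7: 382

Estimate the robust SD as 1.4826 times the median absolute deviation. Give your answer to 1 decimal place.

89.0 ms

Sorted: 382, 397, 416, 457, 470, 552, 1424 → median = 457
|x − 457| sorted: 0, 13, 41, 60, 75, 95, 967 → MAD = 60
Robust SD ≈ 1.4826 × 60 = 88.956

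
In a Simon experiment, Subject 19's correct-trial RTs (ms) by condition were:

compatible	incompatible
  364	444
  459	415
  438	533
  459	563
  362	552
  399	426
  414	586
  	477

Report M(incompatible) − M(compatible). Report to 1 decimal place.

M(compatible) = 2895/7 = 413.571
M(incompatible) = 3996/8 = 499.500
Difference = 499.500 − 413.571 = 85.929 ms

85.9 ms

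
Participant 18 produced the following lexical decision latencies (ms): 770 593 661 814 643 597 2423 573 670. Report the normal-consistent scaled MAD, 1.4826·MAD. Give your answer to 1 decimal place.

100.8 ms

Sorted: 573, 593, 597, 643, 661, 670, 770, 814, 2423 → median = 661
|x − 661| sorted: 0, 9, 18, 64, 68, 88, 109, 153, 1762 → MAD = 68
Robust SD ≈ 1.4826 × 68 = 100.817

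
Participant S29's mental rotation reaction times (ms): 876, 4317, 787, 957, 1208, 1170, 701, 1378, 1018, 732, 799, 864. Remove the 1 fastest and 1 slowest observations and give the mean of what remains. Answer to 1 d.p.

Sorted: 701, 732, 787, 799, 864, 876, 957, 1018, 1170, 1208, 1378, 4317
Drop lowest 1 (701) and highest 1 (4317)
Remaining (n=10): Σ = 9789, mean = 9789/10 = 978.900

978.9 ms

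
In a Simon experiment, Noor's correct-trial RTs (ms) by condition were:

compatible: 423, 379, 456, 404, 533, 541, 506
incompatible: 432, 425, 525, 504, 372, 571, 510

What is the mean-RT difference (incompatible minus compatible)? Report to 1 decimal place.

M(compatible) = 3242/7 = 463.143
M(incompatible) = 3339/7 = 477.000
Difference = 477.000 − 463.143 = 13.857 ms

13.9 ms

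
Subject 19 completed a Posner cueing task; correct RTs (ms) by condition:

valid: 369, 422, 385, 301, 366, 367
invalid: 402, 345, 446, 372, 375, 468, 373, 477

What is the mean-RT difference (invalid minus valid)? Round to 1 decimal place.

M(valid) = 2210/6 = 368.333
M(invalid) = 3258/8 = 407.250
Difference = 407.250 − 368.333 = 38.917 ms

38.9 ms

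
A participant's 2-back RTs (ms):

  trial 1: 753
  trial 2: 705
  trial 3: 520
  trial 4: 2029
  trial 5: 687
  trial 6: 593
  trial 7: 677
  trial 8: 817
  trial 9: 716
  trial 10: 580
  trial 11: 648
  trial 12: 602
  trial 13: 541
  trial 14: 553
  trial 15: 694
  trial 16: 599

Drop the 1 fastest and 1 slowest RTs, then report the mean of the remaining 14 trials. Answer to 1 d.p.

Sorted: 520, 541, 553, 580, 593, 599, 602, 648, 677, 687, 694, 705, 716, 753, 817, 2029
Drop lowest 1 (520) and highest 1 (2029)
Remaining (n=14): Σ = 9165, mean = 9165/14 = 654.643

654.6 ms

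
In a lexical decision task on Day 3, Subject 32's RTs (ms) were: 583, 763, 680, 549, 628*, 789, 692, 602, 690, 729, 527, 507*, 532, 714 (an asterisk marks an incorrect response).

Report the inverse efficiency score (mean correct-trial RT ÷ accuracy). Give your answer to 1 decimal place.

763.2 ms

Correct trials (n=12): 583, 763, 680, 549, 789, 692, 602, 690, 729, 527, 532, 714
Mean correct RT = 7850/12 = 654.1667 ms
Proportion correct = 12/14
IES = 654.1667 / (12/14) = 763.194 ms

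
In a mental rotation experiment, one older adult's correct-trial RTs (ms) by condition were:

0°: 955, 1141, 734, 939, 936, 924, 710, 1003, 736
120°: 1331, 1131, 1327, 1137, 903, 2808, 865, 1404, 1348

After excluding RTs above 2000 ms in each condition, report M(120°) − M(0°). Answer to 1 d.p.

283.2 ms

120°: exclude 2808
M(0°) = 8078/9 = 897.556
M(120°) = 9446/8 = 1180.750
Difference = 1180.750 − 897.556 = 283.194 ms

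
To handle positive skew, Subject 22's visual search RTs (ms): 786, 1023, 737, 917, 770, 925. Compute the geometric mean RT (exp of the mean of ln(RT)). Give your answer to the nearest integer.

ln(RT): 6.6670, 6.9305, 6.6026, 6.8211, 6.6464, 6.8298
Mean ln(RT) = 40.4973/6 = 6.74956
Geometric mean = exp(6.74956) = 853.68 ms

854 ms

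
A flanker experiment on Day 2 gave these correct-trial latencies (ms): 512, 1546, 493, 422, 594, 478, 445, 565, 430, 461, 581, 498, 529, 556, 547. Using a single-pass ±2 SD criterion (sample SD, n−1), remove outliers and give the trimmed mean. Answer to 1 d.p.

507.9 ms

n = 15, ΣRT = 8657, M = 577.133
Σ(x−M)² = 1046891.73; s = √(1046891.73/14) = 273.456
Cutoffs: 577.133 ± 2·273.456 → [30.2, 1124.0]
Outside: 1546 → excluded.
Retained (n=14): Σ = 7111, mean = 7111/14 = 507.929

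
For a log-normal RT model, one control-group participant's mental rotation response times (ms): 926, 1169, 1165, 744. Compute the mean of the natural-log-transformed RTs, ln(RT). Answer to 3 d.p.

6.892

ln(RT): 6.8309, 7.0639, 7.0605, 6.6120
Σ ln(RT) = 27.5673
Mean = 27.5673/4 = 6.89182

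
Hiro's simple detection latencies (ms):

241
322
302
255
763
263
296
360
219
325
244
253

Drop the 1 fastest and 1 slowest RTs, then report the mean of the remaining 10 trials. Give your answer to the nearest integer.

Sorted: 219, 241, 244, 253, 255, 263, 296, 302, 322, 325, 360, 763
Drop lowest 1 (219) and highest 1 (763)
Remaining (n=10): Σ = 2861, mean = 2861/10 = 286.100

286 ms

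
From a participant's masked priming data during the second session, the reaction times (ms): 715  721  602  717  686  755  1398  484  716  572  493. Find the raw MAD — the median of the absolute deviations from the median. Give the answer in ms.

Sorted: 484, 493, 572, 602, 686, 715, 716, 717, 721, 755, 1398 → median = 715
|x − 715|: 0, 6, 113, 2, 29, 40, 683, 231, 1, 143, 222
Sorted deviations: 0, 1, 2, 6, 29, 40, 113, 143, 222, 231, 683 → MAD = 40

40 ms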